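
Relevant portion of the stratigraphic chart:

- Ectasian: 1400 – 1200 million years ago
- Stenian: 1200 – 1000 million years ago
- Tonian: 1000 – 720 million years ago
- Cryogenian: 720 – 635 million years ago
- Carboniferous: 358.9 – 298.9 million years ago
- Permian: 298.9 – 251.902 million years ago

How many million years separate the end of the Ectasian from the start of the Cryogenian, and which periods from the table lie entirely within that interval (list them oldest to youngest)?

480 million years; Stenian, Tonian

End of Ectasian = 1200 Ma; start of Cryogenian = 720 Ma.
Gap = 1200 − 720 = 480 Myr.
Periods wholly inside 1200–720 Ma: Stenian (1200–1000), Tonian (1000–720).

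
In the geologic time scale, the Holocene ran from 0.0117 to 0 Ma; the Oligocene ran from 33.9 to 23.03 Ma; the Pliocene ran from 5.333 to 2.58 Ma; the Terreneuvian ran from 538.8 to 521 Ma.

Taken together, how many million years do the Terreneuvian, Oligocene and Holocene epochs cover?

Duration is start − end for each: (538.8 − 521) + (33.9 − 23.03) + (0.0117 − 0).
That is 17.8 + 10.87 + 0.0117, which totals 28.6817 million years.

28.6817 million years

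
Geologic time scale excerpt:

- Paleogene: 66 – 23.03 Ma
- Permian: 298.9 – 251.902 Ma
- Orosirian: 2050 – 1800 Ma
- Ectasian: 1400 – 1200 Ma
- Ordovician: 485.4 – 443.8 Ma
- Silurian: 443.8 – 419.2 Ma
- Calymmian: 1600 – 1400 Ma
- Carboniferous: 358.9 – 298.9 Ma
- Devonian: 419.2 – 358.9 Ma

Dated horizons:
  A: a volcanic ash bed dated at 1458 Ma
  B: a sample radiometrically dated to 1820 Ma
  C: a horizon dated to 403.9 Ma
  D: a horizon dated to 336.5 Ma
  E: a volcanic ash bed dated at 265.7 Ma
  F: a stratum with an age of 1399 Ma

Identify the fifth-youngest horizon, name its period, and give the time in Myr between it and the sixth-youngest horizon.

A, in the Calymmian; 362 million years to B

Smaller Ma means younger, so youngest first: E 265.7 < D 336.5 < C 403.9 < F 1399 < A 1458 < B 1820.
Counting 5 along gives A (1458 Ma); the excerpt puts that inside the Calymmian, 1600–1400 Ma.
Next in line is B (1820 Ma), and 1820 − 1458 = 362 Myr.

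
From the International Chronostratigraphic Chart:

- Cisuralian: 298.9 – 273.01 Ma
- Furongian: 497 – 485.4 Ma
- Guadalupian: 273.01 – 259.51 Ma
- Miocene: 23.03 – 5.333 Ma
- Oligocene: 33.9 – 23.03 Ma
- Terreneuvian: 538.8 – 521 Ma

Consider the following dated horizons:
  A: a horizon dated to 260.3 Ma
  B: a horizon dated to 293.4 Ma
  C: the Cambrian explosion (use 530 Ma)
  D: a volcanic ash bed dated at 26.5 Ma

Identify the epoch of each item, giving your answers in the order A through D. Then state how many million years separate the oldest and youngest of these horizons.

A — Guadalupian; B — Cisuralian; C — Terreneuvian; D — Oligocene; span 503.5 million years

Match each age against the start–end ranges in the excerpt: A = 260.3 Ma → Guadalupian (273.01–259.51); B = 293.4 Ma → Cisuralian (298.9–273.01); C = 530 Ma → Terreneuvian (538.8–521); D = 26.5 Ma → Oligocene (33.9–23.03).
The largest age is 530 Ma and the smallest is 26.5 Ma; their difference is 503.5 Myr.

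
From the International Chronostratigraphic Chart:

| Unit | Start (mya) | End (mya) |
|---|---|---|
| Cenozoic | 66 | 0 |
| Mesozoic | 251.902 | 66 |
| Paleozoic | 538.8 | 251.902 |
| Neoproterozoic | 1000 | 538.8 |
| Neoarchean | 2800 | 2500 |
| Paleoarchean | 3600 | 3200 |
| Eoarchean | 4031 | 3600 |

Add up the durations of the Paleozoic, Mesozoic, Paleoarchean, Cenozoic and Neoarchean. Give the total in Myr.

1238.8 million years

Each duration: Paleozoic = 286.898; Mesozoic = 185.902; Paleoarchean = 400; Cenozoic = 66; Neoarchean = 300.
Sum: 286.898 + 185.902 + 400 + 66 + 300 = 1238.8 Myr.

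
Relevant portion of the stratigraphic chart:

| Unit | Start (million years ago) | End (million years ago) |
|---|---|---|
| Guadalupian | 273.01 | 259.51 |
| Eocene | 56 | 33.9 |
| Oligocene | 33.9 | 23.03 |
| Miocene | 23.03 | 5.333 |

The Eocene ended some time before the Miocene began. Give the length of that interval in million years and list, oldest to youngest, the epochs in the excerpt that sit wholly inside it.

End of Eocene = 33.9 Ma; start of Miocene = 23.03 Ma.
Gap = 33.9 − 23.03 = 10.87 Myr.
Epochs wholly inside 33.9–23.03 Ma: Oligocene (33.9–23.03).

10.87 million years; Oligocene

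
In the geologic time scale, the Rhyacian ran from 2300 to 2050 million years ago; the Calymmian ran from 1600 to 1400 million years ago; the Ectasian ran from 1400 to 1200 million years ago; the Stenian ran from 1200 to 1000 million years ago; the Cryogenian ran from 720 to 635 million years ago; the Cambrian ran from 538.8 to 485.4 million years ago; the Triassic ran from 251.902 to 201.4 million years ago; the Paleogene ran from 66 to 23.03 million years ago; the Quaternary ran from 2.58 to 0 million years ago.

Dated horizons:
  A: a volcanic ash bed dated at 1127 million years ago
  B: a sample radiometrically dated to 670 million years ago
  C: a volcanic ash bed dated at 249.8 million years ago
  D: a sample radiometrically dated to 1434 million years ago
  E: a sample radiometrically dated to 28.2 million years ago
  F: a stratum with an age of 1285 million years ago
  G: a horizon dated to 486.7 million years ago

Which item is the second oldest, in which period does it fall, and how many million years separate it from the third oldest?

Sorted oldest-first by Ma: D (1434), F (1285), A (1127), B (670), G (486.7), C (249.8), E (28.2).
The second oldest is F at 1285 Ma, which lies in 1400–1200 Ma: the Ectasian.
The third oldest is A at 1127 Ma; separation = |1285 − 1127| = 158 Myr.

F, in the Ectasian; 158 million years to A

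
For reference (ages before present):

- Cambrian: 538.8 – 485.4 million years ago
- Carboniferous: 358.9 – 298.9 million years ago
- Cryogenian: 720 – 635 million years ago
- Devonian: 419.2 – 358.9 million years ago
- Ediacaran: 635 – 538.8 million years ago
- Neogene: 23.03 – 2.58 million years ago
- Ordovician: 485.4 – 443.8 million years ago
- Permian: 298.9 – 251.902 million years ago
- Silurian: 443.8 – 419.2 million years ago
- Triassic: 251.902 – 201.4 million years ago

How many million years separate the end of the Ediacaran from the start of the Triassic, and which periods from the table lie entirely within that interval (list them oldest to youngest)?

End of Ediacaran = 538.8 Ma; start of Triassic = 251.902 Ma.
Gap = 538.8 − 251.902 = 286.898 Myr.
Periods wholly inside 538.8–251.902 Ma: Cambrian (538.8–485.4), Ordovician (485.4–443.8), Silurian (443.8–419.2), Devonian (419.2–358.9), Carboniferous (358.9–298.9), Permian (298.9–251.902).

286.898 million years; Cambrian, Ordovician, Silurian, Devonian, Carboniferous, Permian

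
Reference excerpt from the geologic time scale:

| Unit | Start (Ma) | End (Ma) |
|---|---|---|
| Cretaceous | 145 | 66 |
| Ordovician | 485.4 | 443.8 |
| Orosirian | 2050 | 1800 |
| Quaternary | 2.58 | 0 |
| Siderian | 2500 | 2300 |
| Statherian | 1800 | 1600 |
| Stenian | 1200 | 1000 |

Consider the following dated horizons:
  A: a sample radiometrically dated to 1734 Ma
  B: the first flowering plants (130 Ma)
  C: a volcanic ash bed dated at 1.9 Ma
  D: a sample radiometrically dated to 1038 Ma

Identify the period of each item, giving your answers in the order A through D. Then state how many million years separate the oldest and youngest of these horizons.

A — Statherian; B — Cretaceous; C — Quaternary; D — Stenian; span 1732.1 million years

A: 1734 Ma lies in 1800–1600 Ma, so Statherian.
B: 130 Ma lies in 145–66 Ma, so Cretaceous.
C: 1.9 Ma lies in 2.58–0 Ma, so Quaternary.
D: 1038 Ma lies in 1200–1000 Ma, so Stenian.
Oldest = 1734 Ma, youngest = 1.9 Ma → span 1732.1 Myr.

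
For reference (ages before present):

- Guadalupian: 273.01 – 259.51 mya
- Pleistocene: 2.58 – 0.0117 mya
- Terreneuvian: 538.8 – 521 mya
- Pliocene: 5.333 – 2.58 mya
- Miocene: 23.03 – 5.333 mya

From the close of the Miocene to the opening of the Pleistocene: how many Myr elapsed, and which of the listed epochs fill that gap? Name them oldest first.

2.753 million years; Pliocene

The Miocene closes at 5.333 Ma and the Pleistocene opens at 2.58 Ma, so the interval is 5.333 − 2.58 = 2.753 Myr.
An epoch fits inside if it starts at or after 5.333 Ma and ends at or before 2.58 Ma; oldest first that gives Pliocene.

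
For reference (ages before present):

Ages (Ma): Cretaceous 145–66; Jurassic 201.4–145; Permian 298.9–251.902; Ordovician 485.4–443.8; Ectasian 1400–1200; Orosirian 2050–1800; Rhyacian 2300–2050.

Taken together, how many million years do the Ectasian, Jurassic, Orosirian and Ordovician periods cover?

548 million years

Each duration: Ectasian = 200; Jurassic = 56.4; Orosirian = 250; Ordovician = 41.6.
Sum: 200 + 56.4 + 250 + 41.6 = 548 Myr.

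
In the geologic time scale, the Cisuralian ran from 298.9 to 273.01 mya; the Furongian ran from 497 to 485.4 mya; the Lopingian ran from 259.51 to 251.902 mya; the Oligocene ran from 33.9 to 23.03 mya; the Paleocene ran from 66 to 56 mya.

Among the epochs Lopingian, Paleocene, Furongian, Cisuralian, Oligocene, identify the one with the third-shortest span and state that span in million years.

Oligocene, 10.87 million years

Durations: Lopingian 7.608; Paleocene 10; Furongian 11.6; Cisuralian 25.89; Oligocene 10.87 Myr.
Sorted shortest-first: Lopingian (7.608), Paleocene (10), Oligocene (10.87), Furongian (11.6), Cisuralian (25.89).
The third shortest is Oligocene at 10.87 Myr.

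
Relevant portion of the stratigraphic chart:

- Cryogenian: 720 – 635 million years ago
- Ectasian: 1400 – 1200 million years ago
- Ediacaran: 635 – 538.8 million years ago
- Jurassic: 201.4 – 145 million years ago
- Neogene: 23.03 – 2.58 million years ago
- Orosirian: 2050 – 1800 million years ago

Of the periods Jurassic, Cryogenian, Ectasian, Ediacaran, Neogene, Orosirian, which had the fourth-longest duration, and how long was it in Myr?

Cryogenian, 85 million years

Start − end for each: Jurassic 201.4 − 145 = 56.4; Cryogenian 720 − 635 = 85; Ectasian 1400 − 1200 = 200; Ediacaran 635 − 538.8 = 96.2; Neogene 23.03 − 2.58 = 20.45; Orosirian 2050 − 1800 = 250.
Ranking these from longest: Orosirian > Ectasian > Ediacaran > Cryogenian > Jurassic > Neogene.
Position 4 in that ranking is Cryogenian, which lasted 85 Myr.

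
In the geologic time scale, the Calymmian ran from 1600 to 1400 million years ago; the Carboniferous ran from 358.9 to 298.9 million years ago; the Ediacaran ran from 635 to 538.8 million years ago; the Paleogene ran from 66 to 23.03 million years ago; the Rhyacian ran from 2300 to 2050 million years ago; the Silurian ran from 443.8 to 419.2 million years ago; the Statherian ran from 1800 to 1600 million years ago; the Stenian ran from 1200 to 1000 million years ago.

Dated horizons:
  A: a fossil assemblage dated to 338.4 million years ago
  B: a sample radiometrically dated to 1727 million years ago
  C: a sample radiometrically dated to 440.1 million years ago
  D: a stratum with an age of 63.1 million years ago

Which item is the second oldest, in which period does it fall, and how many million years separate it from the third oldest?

Sorted oldest-first by Ma: B (1727), C (440.1), A (338.4), D (63.1).
The second oldest is C at 440.1 Ma, which lies in 443.8–419.2 Ma: the Silurian.
The third oldest is A at 338.4 Ma; separation = |440.1 − 338.4| = 101.7 Myr.

C, in the Silurian; 101.7 million years to A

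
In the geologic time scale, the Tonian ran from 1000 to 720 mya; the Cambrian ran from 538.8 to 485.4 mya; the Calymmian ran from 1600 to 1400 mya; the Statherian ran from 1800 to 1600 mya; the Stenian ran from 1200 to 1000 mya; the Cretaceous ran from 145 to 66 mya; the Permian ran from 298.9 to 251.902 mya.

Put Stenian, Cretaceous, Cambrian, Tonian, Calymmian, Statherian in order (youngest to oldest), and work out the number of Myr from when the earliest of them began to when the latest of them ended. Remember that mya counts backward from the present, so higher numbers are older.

Cretaceous, Cambrian, Tonian, Stenian, Calymmian, Statherian; total span 1734 Myr

From the excerpt: Stenian 1200–1000; Cretaceous 145–66; Cambrian 538.8–485.4; Tonian 1000–720; Calymmian 1600–1400; Statherian 1800–1600 (Ma).
Larger Ma is earlier, so the oldest is Statherian and the youngest is Cretaceous; youngest to oldest: Cretaceous, Cambrian, Tonian, Stenian, Calymmian, Statherian.
Oldest start 1800 minus youngest end 66 gives 1734 Myr overall.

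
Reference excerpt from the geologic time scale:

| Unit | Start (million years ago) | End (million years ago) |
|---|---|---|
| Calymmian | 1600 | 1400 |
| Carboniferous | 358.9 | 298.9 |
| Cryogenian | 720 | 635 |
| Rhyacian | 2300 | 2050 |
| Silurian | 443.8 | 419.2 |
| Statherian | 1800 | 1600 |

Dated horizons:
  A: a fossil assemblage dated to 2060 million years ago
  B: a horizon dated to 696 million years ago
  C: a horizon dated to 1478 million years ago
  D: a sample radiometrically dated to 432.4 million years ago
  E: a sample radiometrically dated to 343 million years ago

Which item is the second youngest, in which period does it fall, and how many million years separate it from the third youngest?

D, in the Silurian; 263.6 million years to B

Smaller Ma means younger, so youngest first: E 343 < D 432.4 < B 696 < C 1478 < A 2060.
Counting 2 along gives D (432.4 Ma); the excerpt puts that inside the Silurian, 443.8–419.2 Ma.
Next in line is B (696 Ma), and 696 − 432.4 = 263.6 Myr.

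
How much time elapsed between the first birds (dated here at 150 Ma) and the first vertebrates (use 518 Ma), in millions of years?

368 million years

518 − 150 = 368 million years.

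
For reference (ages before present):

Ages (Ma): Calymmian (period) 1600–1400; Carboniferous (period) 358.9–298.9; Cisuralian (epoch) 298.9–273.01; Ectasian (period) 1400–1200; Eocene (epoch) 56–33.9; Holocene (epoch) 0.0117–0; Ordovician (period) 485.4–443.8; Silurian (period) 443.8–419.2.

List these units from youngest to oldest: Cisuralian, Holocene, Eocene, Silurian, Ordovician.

Sorting by start age (ascending Ma, since larger Ma = older): Holocene began 0.0117, Eocene began 56, Cisuralian began 298.9, Silurian began 443.8, Ordovician began 485.4.

Holocene, Eocene, Cisuralian, Silurian, Ordovician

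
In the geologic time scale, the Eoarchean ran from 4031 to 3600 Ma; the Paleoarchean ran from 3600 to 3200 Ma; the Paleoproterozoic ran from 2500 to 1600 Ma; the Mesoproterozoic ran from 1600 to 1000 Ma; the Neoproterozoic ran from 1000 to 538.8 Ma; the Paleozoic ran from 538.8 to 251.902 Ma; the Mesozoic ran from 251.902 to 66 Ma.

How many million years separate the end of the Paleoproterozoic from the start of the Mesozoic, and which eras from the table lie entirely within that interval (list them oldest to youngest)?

End of Paleoproterozoic = 1600 Ma; start of Mesozoic = 251.902 Ma.
Gap = 1600 − 251.902 = 1348.098 Myr.
Eras wholly inside 1600–251.902 Ma: Mesoproterozoic (1600–1000), Neoproterozoic (1000–538.8), Paleozoic (538.8–251.902).

1348.098 million years; Mesoproterozoic, Neoproterozoic, Paleozoic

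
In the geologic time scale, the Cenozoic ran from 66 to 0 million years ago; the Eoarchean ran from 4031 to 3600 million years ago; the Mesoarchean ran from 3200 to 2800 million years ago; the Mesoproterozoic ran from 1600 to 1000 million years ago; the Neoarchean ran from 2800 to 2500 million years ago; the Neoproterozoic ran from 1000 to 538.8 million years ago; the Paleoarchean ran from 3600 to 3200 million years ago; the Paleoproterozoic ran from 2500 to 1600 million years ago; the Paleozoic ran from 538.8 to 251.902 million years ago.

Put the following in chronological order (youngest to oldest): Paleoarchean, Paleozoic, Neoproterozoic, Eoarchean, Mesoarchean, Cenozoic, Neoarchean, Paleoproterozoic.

The oldest of these is Eoarchean (starts 4031 Ma) and the youngest is Cenozoic (ends 0 Ma).
In between, by decreasing start age: Paleoarchean (3600), Mesoarchean (3200), Neoarchean (2800), Paleoproterozoic (2500), Neoproterozoic (1000), Paleozoic (538.8).
Listing youngest first means reversing that sequence.

Cenozoic, Paleozoic, Neoproterozoic, Paleoproterozoic, Neoarchean, Mesoarchean, Paleoarchean, Eoarchean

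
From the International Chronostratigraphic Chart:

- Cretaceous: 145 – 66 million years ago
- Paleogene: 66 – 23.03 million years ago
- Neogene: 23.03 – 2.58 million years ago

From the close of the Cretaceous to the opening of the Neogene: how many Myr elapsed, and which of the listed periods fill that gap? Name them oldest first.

The Cretaceous closes at 66 Ma and the Neogene opens at 23.03 Ma, so the interval is 66 − 23.03 = 42.97 Myr.
A period fits inside if it starts at or after 66 Ma and ends at or before 23.03 Ma; oldest first that gives Paleogene.

42.97 million years; Paleogene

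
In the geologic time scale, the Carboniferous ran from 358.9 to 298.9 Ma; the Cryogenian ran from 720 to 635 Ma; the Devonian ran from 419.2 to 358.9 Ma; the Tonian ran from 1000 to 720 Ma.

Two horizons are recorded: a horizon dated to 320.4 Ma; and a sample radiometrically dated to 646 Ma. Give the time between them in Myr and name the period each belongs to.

325.6 million years apart; the first in the Carboniferous, the second in the Cryogenian

Elapsed time: 646 − 320.4 = 325.6 Myr.
320.4 Ma lies within 358.9–298.9 Ma: Carboniferous.
646 Ma lies within 720–635 Ma: Cryogenian.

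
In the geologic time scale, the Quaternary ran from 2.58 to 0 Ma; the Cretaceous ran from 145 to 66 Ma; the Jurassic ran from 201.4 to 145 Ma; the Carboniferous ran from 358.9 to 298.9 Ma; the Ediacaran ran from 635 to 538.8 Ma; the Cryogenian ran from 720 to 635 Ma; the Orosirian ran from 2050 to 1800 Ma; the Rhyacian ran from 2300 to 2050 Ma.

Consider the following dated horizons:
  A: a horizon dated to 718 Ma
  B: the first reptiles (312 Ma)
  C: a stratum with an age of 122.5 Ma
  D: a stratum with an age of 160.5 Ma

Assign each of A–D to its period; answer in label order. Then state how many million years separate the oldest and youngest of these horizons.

A: 718 Ma lies in 720–635 Ma, so Cryogenian.
B: 312 Ma lies in 358.9–298.9 Ma, so Carboniferous.
C: 122.5 Ma lies in 145–66 Ma, so Cretaceous.
D: 160.5 Ma lies in 201.4–145 Ma, so Jurassic.
Oldest = 718 Ma, youngest = 122.5 Ma → span 595.5 Myr.

A — Cryogenian; B — Carboniferous; C — Cretaceous; D — Jurassic; span 595.5 million years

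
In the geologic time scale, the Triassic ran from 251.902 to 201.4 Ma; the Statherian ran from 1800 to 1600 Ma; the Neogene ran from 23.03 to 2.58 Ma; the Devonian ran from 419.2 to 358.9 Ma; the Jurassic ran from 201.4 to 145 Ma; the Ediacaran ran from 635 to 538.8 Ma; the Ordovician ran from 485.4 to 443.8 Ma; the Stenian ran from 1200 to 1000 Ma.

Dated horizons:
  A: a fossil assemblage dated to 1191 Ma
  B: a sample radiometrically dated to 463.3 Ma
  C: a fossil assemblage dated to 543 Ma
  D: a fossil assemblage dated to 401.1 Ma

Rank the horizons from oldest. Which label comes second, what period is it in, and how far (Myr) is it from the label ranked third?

C, in the Ediacaran; 79.7 million years to B

Larger Ma means older, so oldest first: A 1191 > C 543 > B 463.3 > D 401.1.
Counting 2 along gives C (543 Ma); the excerpt puts that inside the Ediacaran, 635–538.8 Ma.
Next in line is B (463.3 Ma), and 543 − 463.3 = 79.7 Myr.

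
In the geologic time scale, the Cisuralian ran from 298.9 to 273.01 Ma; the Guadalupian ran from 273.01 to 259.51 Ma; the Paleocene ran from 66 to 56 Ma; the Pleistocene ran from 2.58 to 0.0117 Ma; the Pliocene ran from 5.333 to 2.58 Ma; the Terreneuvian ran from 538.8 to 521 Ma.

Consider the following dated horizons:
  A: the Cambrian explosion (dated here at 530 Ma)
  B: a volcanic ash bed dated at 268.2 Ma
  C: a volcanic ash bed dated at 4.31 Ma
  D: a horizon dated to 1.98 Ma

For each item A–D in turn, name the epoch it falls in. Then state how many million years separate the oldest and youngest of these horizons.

A — Terreneuvian; B — Guadalupian; C — Pliocene; D — Pleistocene; span 528.02 million years

Match each age against the start–end ranges in the excerpt: A = 530 Ma → Terreneuvian (538.8–521); B = 268.2 Ma → Guadalupian (273.01–259.51); C = 4.31 Ma → Pliocene (5.333–2.58); D = 1.98 Ma → Pleistocene (2.58–0.0117).
The largest age is 530 Ma and the smallest is 1.98 Ma; their difference is 528.02 Myr.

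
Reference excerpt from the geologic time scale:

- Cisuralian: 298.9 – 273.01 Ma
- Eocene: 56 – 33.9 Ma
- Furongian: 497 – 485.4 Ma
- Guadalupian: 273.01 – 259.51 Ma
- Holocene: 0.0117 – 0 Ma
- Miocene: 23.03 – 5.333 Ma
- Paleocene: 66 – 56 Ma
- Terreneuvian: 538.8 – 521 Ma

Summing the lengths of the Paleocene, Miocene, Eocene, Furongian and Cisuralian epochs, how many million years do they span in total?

Duration is start − end for each: (66 − 56) + (23.03 − 5.333) + (56 − 33.9) + (497 − 485.4) + (298.9 − 273.01).
That is 10 + 17.697 + 22.1 + 11.6 + 25.89, which totals 87.287 million years.

87.287 million years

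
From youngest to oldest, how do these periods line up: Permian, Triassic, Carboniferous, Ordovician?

Era membership (oldest first within each) — Paleozoic: Ordovician, Carboniferous, Permian; Mesozoic: Triassic. Paleozoic precedes Mesozoic, which precedes Cenozoic. Concatenating the groups in that era order and then reversing gives youngest to oldest.

Triassic, then Permian, then Carboniferous, then Ordovician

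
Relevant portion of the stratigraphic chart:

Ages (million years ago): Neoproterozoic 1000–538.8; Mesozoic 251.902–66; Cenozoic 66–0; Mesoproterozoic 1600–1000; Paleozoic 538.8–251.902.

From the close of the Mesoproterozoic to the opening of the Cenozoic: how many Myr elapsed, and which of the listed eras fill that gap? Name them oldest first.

934 million years; Neoproterozoic, Paleozoic, Mesozoic

End of Mesoproterozoic = 1000 Ma; start of Cenozoic = 66 Ma.
Gap = 1000 − 66 = 934 Myr.
Eras wholly inside 1000–66 Ma: Neoproterozoic (1000–538.8), Paleozoic (538.8–251.902), Mesozoic (251.902–66).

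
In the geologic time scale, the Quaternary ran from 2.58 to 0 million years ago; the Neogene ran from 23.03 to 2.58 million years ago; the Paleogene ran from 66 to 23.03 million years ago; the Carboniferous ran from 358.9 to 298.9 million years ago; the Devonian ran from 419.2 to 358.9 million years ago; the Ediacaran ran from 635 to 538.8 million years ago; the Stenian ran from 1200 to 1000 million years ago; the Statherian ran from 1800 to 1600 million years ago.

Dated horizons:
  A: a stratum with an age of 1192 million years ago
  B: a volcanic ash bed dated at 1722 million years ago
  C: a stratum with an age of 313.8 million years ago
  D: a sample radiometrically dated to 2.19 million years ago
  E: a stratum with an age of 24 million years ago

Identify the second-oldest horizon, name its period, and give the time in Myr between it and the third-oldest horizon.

A, in the Stenian; 878.2 million years to C

Larger Ma means older, so oldest first: B 1722 > A 1192 > C 313.8 > E 24 > D 2.19.
Counting 2 along gives A (1192 Ma); the excerpt puts that inside the Stenian, 1200–1000 Ma.
Next in line is C (313.8 Ma), and 1192 − 313.8 = 878.2 Myr.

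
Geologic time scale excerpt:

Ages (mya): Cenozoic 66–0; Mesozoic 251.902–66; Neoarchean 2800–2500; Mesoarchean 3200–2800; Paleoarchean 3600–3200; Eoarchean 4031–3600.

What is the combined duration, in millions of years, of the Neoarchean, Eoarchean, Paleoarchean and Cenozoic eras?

1197 million years

Each duration: Neoarchean = 300; Eoarchean = 431; Paleoarchean = 400; Cenozoic = 66.
Sum: 300 + 431 + 400 + 66 = 1197 Myr.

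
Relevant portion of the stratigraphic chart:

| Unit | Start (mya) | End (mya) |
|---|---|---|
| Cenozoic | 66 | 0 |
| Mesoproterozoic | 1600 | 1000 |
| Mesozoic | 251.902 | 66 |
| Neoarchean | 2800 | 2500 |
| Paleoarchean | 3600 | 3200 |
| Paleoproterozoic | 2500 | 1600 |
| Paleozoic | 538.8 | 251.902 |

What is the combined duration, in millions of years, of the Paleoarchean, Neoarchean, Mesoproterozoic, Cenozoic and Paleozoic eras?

1652.898 million years

Each duration: Paleoarchean = 400; Neoarchean = 300; Mesoproterozoic = 600; Cenozoic = 66; Paleozoic = 286.898.
Sum: 400 + 300 + 600 + 66 + 286.898 = 1652.898 Myr.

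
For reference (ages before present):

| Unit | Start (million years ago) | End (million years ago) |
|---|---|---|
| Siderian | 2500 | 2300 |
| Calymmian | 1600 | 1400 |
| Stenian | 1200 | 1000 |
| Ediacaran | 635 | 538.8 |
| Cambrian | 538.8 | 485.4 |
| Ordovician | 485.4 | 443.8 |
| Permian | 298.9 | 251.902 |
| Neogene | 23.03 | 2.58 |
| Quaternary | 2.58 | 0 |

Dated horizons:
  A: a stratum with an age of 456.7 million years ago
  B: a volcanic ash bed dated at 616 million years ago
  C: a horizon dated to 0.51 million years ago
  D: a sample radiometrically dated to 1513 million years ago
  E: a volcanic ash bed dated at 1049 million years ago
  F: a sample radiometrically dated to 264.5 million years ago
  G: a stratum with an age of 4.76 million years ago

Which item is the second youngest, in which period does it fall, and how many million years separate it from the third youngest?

G, in the Neogene; 259.74 million years to F

Smaller Ma means younger, so youngest first: C 0.51 < G 4.76 < F 264.5 < A 456.7 < B 616 < E 1049 < D 1513.
Counting 2 along gives G (4.76 Ma); the excerpt puts that inside the Neogene, 23.03–2.58 Ma.
Next in line is F (264.5 Ma), and 264.5 − 4.76 = 259.74 Myr.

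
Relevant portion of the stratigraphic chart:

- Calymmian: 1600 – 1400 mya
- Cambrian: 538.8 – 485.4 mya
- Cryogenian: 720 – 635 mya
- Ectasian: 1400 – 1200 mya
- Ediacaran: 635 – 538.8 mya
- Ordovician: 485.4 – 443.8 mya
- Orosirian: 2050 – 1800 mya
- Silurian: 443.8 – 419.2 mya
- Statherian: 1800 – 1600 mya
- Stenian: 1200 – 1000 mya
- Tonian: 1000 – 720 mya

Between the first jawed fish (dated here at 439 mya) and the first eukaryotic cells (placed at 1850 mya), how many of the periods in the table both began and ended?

The older date is 1850 Ma and the younger is 439 Ma.
Periods with start < 1850 and end > 439 Ma: Statherian (1800–1600), Calymmian (1600–1400), Ectasian (1400–1200), Stenian (1200–1000), Tonian (1000–720), Cryogenian (720–635), Ediacaran (635–538.8), Cambrian (538.8–485.4), Ordovician (485.4–443.8).
That is 9 complete periods.

9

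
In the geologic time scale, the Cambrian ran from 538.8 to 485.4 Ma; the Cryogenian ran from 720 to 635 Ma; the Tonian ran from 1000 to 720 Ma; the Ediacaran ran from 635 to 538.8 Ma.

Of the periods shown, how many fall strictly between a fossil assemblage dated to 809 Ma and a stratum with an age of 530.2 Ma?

809 Ma sits inside the Tonian (1000–720) and 530.2 Ma inside the Cambrian (538.8–485.4); neither of those is wholly between the two dates.
The listed periods lying completely between them are Cryogenian, Ediacaran — 2 in all.

2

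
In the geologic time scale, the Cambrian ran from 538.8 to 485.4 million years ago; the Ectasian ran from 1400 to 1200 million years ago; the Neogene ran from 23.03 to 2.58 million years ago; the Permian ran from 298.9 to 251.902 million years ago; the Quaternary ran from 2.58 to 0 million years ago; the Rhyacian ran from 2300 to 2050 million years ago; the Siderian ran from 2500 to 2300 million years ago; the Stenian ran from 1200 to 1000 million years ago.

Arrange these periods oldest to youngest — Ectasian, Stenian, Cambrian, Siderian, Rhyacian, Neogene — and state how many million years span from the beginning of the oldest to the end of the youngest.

Siderian → Rhyacian → Ectasian → Stenian → Cambrian → Neogene; total span 2497.42 Myr

From the excerpt: Ectasian 1400–1200; Stenian 1200–1000; Cambrian 538.8–485.4; Siderian 2500–2300; Rhyacian 2300–2050; Neogene 23.03–2.58 (Ma).
Larger Ma is earlier, so the oldest is Siderian and the youngest is Neogene; oldest to youngest: Siderian, Rhyacian, Ectasian, Stenian, Cambrian, Neogene.
Oldest start 2500 minus youngest end 2.58 gives 2497.42 Myr overall.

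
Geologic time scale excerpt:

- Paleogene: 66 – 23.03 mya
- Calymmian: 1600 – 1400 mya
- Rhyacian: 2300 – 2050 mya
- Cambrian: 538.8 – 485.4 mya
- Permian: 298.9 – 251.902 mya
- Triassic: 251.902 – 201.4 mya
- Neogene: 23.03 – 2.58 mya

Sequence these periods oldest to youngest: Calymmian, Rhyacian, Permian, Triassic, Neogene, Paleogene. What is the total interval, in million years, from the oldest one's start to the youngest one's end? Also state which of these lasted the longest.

Start ages (Ma): Rhyacian 2300, Calymmian 1600, Permian 298.9, Triassic 251.902, Paleogene 66, Neogene 23.03.
Ordered oldest to youngest: Rhyacian, Calymmian, Permian, Triassic, Paleogene, Neogene.
Span = 2300 − 2.58 = 2297.42 Myr.
Durations: Paleogene 42.97, Rhyacian 250, Calymmian 200, Triassic 50.502, Permian 46.998, Neogene 20.45 → longest is Rhyacian (250 Myr).

Rhyacian → Calymmian → Permian → Triassic → Paleogene → Neogene; total span 2297.42 Myr; longest is Rhyacian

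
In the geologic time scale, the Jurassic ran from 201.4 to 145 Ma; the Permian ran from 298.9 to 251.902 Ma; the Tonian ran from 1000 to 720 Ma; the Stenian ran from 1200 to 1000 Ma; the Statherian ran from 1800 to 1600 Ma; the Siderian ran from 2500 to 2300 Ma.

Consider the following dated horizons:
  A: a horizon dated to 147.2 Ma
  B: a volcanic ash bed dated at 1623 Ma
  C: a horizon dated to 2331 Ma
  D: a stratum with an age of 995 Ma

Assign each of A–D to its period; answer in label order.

Match each age against the start–end ranges in the excerpt: A = 147.2 Ma → Jurassic (201.4–145); B = 1623 Ma → Statherian (1800–1600); C = 2331 Ma → Siderian (2500–2300); D = 995 Ma → Tonian (1000–720).

A — Jurassic; B — Statherian; C — Siderian; D — Tonian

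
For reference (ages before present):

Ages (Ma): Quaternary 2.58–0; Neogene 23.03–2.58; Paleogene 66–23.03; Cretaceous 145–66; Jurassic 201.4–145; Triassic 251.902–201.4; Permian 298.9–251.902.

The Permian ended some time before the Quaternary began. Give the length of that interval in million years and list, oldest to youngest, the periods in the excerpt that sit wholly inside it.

The Permian closes at 251.902 Ma and the Quaternary opens at 2.58 Ma, so the interval is 251.902 − 2.58 = 249.322 Myr.
A period fits inside if it starts at or after 251.902 Ma and ends at or before 2.58 Ma; oldest first that gives Triassic, Jurassic, Cretaceous, Paleogene, Neogene.

249.322 million years; Triassic, Jurassic, Cretaceous, Paleogene, Neogene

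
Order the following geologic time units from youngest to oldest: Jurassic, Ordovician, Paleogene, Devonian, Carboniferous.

Paleogene, Jurassic, Carboniferous, Devonian, Ordovician

Group by era (each group listed oldest first) — Paleozoic: Ordovician, Devonian, Carboniferous; Mesozoic: Jurassic; Cenozoic: Paleogene. The eras run Paleozoic → Mesozoic → Cenozoic. Concatenating the groups in that era order and then reversing gives youngest to oldest.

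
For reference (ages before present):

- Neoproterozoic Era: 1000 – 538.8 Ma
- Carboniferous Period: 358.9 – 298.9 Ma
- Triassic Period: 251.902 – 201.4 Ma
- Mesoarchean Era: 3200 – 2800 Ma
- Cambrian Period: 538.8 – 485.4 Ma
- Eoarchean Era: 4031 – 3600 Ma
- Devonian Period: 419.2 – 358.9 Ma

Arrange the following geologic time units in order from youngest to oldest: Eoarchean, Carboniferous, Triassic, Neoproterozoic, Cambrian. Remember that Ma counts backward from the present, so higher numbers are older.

Read off each span (Ma): Eoarchean 4031–3600; Carboniferous 358.9–298.9; Triassic 251.902–201.4; Neoproterozoic 1000–538.8; Cambrian 538.8–485.4.
Larger Ma is older, so oldest→youngest is Eoarchean, Neoproterozoic, Cambrian, Carboniferous, Triassic; reverse it for youngest→oldest.

Triassic → Carboniferous → Cambrian → Neoproterozoic → Eoarchean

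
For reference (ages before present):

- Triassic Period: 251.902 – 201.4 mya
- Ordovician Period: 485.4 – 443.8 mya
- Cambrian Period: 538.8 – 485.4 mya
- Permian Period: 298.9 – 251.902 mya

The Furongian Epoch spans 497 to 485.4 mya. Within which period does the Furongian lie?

The Furongian (497–485.4 Ma) lies entirely within 538.8–485.4 Ma, the Cambrian Period.

Cambrian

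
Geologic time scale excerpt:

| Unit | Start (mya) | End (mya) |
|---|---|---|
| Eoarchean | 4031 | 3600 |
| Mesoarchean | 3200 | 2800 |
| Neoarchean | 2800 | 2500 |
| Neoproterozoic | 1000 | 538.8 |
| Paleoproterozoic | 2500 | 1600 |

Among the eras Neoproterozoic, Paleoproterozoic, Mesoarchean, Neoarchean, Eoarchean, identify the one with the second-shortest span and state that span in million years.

Start − end for each: Neoproterozoic 1000 − 538.8 = 461.2; Paleoproterozoic 2500 − 1600 = 900; Mesoarchean 3200 − 2800 = 400; Neoarchean 2800 − 2500 = 300; Eoarchean 4031 − 3600 = 431.
Ranking these from shortest: Neoarchean < Mesoarchean < Eoarchean < Neoproterozoic < Paleoproterozoic.
Position 2 in that ranking is Mesoarchean, which lasted 400 Myr.

Mesoarchean, 400 million years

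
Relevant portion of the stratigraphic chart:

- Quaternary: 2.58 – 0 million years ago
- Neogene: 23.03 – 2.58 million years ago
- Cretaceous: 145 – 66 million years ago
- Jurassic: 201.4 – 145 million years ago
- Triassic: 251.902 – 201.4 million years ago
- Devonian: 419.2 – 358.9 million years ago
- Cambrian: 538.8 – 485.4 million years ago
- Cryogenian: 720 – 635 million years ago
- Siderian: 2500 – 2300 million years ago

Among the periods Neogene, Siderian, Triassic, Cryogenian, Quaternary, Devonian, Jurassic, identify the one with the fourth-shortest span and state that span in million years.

Start − end for each: Neogene 23.03 − 2.58 = 20.45; Siderian 2500 − 2300 = 200; Triassic 251.902 − 201.4 = 50.502; Cryogenian 720 − 635 = 85; Quaternary 2.58 − 0 = 2.58; Devonian 419.2 − 358.9 = 60.3; Jurassic 201.4 − 145 = 56.4.
Ranking these from shortest: Quaternary < Neogene < Triassic < Jurassic < Devonian < Cryogenian < Siderian.
Position 4 in that ranking is Jurassic, which lasted 56.4 Myr.

Jurassic, 56.4 million years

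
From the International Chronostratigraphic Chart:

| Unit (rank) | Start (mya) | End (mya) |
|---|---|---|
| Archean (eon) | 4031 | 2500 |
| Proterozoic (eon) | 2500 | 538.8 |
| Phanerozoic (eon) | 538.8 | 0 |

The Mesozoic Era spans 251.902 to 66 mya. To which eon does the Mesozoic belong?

The Mesozoic (251.902–66 Ma) lies entirely within 538.8–0 Ma, the Phanerozoic Eon.

Phanerozoic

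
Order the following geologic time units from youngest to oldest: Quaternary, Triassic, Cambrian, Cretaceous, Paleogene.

Quaternary → Paleogene → Cretaceous → Triassic → Cambrian

Era membership (oldest first within each) — Paleozoic: Cambrian; Mesozoic: Triassic, Cretaceous; Cenozoic: Paleogene, Quaternary. Paleozoic precedes Mesozoic, which precedes Cenozoic. Concatenating the groups in that era order and then reversing gives youngest to oldest.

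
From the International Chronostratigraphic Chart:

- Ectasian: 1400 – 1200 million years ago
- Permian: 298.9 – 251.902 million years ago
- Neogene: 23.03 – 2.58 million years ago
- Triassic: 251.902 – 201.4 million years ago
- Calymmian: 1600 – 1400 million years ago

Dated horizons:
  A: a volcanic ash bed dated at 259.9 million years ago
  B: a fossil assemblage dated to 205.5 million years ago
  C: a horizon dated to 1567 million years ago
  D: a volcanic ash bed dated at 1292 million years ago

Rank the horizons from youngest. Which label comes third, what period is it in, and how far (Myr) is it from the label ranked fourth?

Smaller Ma means younger, so youngest first: B 205.5 < A 259.9 < D 1292 < C 1567.
Counting 3 along gives D (1292 Ma); the excerpt puts that inside the Ectasian, 1400–1200 Ma.
Next in line is C (1567 Ma), and 1567 − 1292 = 275 Myr.

D, in the Ectasian; 275 million years to C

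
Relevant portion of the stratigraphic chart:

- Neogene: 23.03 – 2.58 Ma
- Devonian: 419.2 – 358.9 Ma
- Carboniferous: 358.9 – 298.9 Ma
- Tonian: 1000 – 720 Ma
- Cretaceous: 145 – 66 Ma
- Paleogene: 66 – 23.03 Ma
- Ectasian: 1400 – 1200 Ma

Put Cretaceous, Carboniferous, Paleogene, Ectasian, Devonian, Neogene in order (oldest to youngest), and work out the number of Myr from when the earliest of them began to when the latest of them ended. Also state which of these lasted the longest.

Start ages (Ma): Ectasian 1400, Devonian 419.2, Carboniferous 358.9, Cretaceous 145, Paleogene 66, Neogene 23.03.
Ordered oldest to youngest: Ectasian, Devonian, Carboniferous, Cretaceous, Paleogene, Neogene.
Span = 1400 − 2.58 = 1397.42 Myr.
Durations: Cretaceous 79, Paleogene 42.97, Carboniferous 60, Ectasian 200, Devonian 60.3, Neogene 20.45 → longest is Ectasian (200 Myr).

Ectasian, Devonian, Carboniferous, Cretaceous, Paleogene, Neogene; total span 1397.42 Myr; longest is Ectasian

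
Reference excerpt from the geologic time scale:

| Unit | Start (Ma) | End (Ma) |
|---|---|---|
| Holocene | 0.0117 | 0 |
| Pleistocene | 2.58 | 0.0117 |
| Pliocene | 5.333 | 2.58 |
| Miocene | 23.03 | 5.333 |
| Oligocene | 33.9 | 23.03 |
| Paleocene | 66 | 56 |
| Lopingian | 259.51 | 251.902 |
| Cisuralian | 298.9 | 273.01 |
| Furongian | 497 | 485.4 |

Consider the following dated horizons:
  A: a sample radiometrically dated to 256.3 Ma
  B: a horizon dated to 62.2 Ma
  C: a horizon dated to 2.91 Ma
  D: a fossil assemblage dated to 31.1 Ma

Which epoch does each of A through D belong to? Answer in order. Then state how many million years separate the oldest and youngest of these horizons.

Match each age against the start–end ranges in the excerpt: A = 256.3 Ma → Lopingian (259.51–251.902); B = 62.2 Ma → Paleocene (66–56); C = 2.91 Ma → Pliocene (5.333–2.58); D = 31.1 Ma → Oligocene (33.9–23.03).
The largest age is 256.3 Ma and the smallest is 2.91 Ma; their difference is 253.39 Myr.

A — Lopingian; B — Paleocene; C — Pliocene; D — Oligocene; span 253.39 million years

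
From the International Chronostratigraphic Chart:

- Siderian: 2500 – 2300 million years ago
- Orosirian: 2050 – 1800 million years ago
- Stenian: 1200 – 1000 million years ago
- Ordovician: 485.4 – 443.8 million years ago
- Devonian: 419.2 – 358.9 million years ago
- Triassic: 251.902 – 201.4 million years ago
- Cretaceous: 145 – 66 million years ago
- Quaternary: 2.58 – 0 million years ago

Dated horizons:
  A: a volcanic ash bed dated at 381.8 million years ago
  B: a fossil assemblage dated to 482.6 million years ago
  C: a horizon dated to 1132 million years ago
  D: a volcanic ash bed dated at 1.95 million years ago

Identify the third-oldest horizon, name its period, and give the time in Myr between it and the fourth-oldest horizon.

A, in the Devonian; 379.85 million years to D

Larger Ma means older, so oldest first: C 1132 > B 482.6 > A 381.8 > D 1.95.
Counting 3 along gives A (381.8 Ma); the excerpt puts that inside the Devonian, 419.2–358.9 Ma.
Next in line is D (1.95 Ma), and 381.8 − 1.95 = 379.85 Myr.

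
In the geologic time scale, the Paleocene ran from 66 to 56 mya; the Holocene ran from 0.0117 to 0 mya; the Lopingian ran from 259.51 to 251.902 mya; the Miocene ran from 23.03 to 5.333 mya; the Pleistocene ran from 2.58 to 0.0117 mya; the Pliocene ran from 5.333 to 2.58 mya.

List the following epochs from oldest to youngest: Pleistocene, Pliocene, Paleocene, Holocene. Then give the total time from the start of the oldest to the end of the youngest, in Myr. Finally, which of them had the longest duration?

Start ages (Ma): Paleocene 66, Pliocene 5.333, Pleistocene 2.58, Holocene 0.0117.
Ordered oldest to youngest: Paleocene, Pliocene, Pleistocene, Holocene.
Span = 66 − 0 = 66 Myr.
Durations: Paleocene 10, Holocene 0.0117, Pleistocene 2.5683, Pliocene 2.753 → longest is Paleocene (10 Myr).

Paleocene, Pliocene, Pleistocene, Holocene; total span 66 Myr; longest is Paleocene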